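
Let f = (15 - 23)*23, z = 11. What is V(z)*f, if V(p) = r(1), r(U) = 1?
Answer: -184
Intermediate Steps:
V(p) = 1
f = -184 (f = -8*23 = -184)
V(z)*f = 1*(-184) = -184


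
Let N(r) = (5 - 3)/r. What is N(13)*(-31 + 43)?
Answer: 24/13 ≈ 1.8462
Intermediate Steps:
N(r) = 2/r
N(13)*(-31 + 43) = (2/13)*(-31 + 43) = (2*(1/13))*12 = (2/13)*12 = 24/13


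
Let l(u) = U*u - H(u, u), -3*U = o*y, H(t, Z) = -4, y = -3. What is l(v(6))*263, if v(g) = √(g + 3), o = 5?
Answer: 4997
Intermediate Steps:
U = 5 (U = -5*(-3)/3 = -⅓*(-15) = 5)
v(g) = √(3 + g)
l(u) = 4 + 5*u (l(u) = 5*u - 1*(-4) = 5*u + 4 = 4 + 5*u)
l(v(6))*263 = (4 + 5*√(3 + 6))*263 = (4 + 5*√9)*263 = (4 + 5*3)*263 = (4 + 15)*263 = 19*263 = 4997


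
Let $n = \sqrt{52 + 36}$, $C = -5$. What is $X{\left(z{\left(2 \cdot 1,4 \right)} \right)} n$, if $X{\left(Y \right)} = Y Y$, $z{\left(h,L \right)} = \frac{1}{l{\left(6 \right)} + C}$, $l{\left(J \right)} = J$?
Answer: $2 \sqrt{22} \approx 9.3808$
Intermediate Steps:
$z{\left(h,L \right)} = 1$ ($z{\left(h,L \right)} = \frac{1}{6 - 5} = 1^{-1} = 1$)
$n = 2 \sqrt{22}$ ($n = \sqrt{88} = 2 \sqrt{22} \approx 9.3808$)
$X{\left(Y \right)} = Y^{2}$
$X{\left(z{\left(2 \cdot 1,4 \right)} \right)} n = 1^{2} \cdot 2 \sqrt{22} = 1 \cdot 2 \sqrt{22} = 2 \sqrt{22}$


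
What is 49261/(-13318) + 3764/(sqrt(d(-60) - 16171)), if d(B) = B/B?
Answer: -49261/13318 - 1882*I*sqrt(330)/1155 ≈ -3.6988 - 29.6*I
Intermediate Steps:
d(B) = 1
49261/(-13318) + 3764/(sqrt(d(-60) - 16171)) = 49261/(-13318) + 3764/(sqrt(1 - 16171)) = 49261*(-1/13318) + 3764/(sqrt(-16170)) = -49261/13318 + 3764/((7*I*sqrt(330))) = -49261/13318 + 3764*(-I*sqrt(330)/2310) = -49261/13318 - 1882*I*sqrt(330)/1155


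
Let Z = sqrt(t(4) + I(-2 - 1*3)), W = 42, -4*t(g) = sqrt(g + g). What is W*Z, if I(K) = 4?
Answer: 21*sqrt(16 - 2*sqrt(2)) ≈ 76.215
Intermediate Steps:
t(g) = -sqrt(2)*sqrt(g)/4 (t(g) = -sqrt(g + g)/4 = -sqrt(2)*sqrt(g)/4)
Z = sqrt(4 - sqrt(2)/2) (Z = sqrt(-sqrt(2)*sqrt(4)/4 + 4) = sqrt(-1/4*sqrt(2)*2 + 4) = sqrt(-sqrt(2)/2 + 4) = sqrt(4 - sqrt(2)/2) ≈ 1.8146)
W*Z = 42*(sqrt(16 - 2*sqrt(2))/2) = 21*sqrt(16 - 2*sqrt(2))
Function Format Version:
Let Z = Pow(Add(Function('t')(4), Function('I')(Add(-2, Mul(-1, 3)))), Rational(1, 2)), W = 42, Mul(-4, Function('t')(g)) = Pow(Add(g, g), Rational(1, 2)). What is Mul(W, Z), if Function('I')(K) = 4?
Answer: Mul(21, Pow(Add(16, Mul(-2, Pow(2, Rational(1, 2)))), Rational(1, 2))) ≈ 76.215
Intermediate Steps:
Function('t')(g) = Mul(Rational(-1, 4), Pow(2, Rational(1, 2)), Pow(g, Rational(1, 2))) (Function('t')(g) = Mul(Rational(-1, 4), Pow(Add(g, g), Rational(1, 2))) = Mul(Rational(-1, 4), Pow(Mul(2, g), Rational(1, 2))) = Mul(Rational(-1, 4), Mul(Pow(2, Rational(1, 2)), Pow(g, Rational(1, 2)))) = Mul(Rational(-1, 4), Pow(2, Rational(1, 2)), Pow(g, Rational(1, 2))))
Z = Pow(Add(4, Mul(Rational(-1, 2), Pow(2, Rational(1, 2)))), Rational(1, 2)) (Z = Pow(Add(Mul(Rational(-1, 4), Pow(2, Rational(1, 2)), Pow(4, Rational(1, 2))), 4), Rational(1, 2)) = Pow(Add(Mul(Rational(-1, 4), Pow(2, Rational(1, 2)), 2), 4), Rational(1, 2)) = Pow(Add(Mul(Rational(-1, 2), Pow(2, Rational(1, 2))), 4), Rational(1, 2)) = Pow(Add(4, Mul(Rational(-1, 2), Pow(2, Rational(1, 2)))), Rational(1, 2)) ≈ 1.8146)
Mul(W, Z) = Mul(42, Mul(Rational(1, 2), Pow(Add(16, Mul(-2, Pow(2, Rational(1, 2)))), Rational(1, 2)))) = Mul(21, Pow(Add(16, Mul(-2, Pow(2, Rational(1, 2)))), Rational(1, 2)))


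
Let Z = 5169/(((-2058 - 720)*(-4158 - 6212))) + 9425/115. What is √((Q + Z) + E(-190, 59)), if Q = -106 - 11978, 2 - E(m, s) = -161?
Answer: I*√144374926371469938515/110430130 ≈ 108.81*I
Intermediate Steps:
E(m, s) = 163 (E(m, s) = 2 - 1*(-161) = 2 + 161 = 163)
Z = 18100978329/220860260 (Z = 5169/((-2778*(-10370))) + 9425*(1/115) = 5169/28807860 + 1885/23 = 5169*(1/28807860) + 1885/23 = 1723/9602620 + 1885/23 = 18100978329/220860260 ≈ 81.957)
Q = -12084
√((Q + Z) + E(-190, 59)) = √((-12084 + 18100978329/220860260) + 163) = √(-2650774403511/220860260 + 163) = √(-2614774181131/220860260) = I*√144374926371469938515/110430130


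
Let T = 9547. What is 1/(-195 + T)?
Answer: 1/9352 ≈ 0.00010693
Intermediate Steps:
1/(-195 + T) = 1/(-195 + 9547) = 1/9352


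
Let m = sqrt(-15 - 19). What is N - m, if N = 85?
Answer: 85 - I*sqrt(34) ≈ 85.0 - 5.831*I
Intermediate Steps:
m = I*sqrt(34) (m = sqrt(-34) = I*sqrt(34) ≈ 5.8309*I)
N - m = 85 - I*sqrt(34)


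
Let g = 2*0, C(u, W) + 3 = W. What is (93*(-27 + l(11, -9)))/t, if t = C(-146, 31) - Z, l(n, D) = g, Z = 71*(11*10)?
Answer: 837/2594 ≈ 0.32267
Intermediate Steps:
C(u, W) = -3 + W
Z = 7810 (Z = 71*110 = 7810)
g = 0
l(n, D) = 0
t = -7782 (t = (-3 + 31) - 1*7810 = 28 - 7810 = -7782)
(93*(-27 + l(11, -9)))/t = (93*(-27 + 0))/(-7782) = (93*(-27))*(-1/7782) = -2511*(-1/7782) = 837/2594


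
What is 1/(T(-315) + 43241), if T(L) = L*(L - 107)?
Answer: 1/176171 ≈ 5.6763e-6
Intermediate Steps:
T(L) = L*(-107 + L)
1/(T(-315) + 43241) = 1/(-315*(-107 - 315) + 43241) = 1/(-315*(-422) + 43241) = 1/(132930 + 43241) = 1/176171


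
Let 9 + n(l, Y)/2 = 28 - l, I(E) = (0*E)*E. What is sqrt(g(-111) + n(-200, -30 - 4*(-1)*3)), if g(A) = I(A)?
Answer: sqrt(438) ≈ 20.928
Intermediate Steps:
I(E) = 0 (I(E) = 0*E = 0)
n(l, Y) = 38 - 2*l (n(l, Y) = -18 + 2*(28 - l) = -18 + (56 - 2*l) = 38 - 2*l)
g(A) = 0
sqrt(g(-111) + n(-200, -30 - 4*(-1)*3)) = sqrt(0 + (38 - 2*(-200))) = sqrt(0 + (38 + 400)) = sqrt(0 + 438) = sqrt(438)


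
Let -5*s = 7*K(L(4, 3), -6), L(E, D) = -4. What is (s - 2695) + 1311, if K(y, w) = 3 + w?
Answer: -6899/5 ≈ -1379.8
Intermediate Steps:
s = 21/5 (s = -7*(3 - 6)/5 = -7*(-3)/5 = -⅕*(-21) = 21/5 ≈ 4.2000)
(s - 2695) + 1311 = (21/5 - 2695) + 1311 = -13454/5 + 1311 = -6899/5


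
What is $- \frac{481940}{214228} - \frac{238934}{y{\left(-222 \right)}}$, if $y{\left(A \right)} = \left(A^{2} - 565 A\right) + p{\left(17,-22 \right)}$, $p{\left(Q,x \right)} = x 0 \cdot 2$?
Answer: $- \frac{16923502264}{4678578849} \approx -3.6172$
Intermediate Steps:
$p{\left(Q,x \right)} = 0$ ($p{\left(Q,x \right)} = 0 \cdot 2 = 0$)
$y{\left(A \right)} = A^{2} - 565 A$ ($y{\left(A \right)} = \left(A^{2} - 565 A\right) + 0 = A^{2} - 565 A$)
$- \frac{481940}{214228} - \frac{238934}{y{\left(-222 \right)}} = - \frac{481940}{214228} - \frac{238934}{\left(-222\right) \left(-565 - 222\right)} = \left(-481940\right) \frac{1}{214228} - \frac{238934}{\left(-222\right) \left(-787\right)} = - \frac{120485}{53557} - \frac{238934}{174714} = - \frac{120485}{53557} - \frac{119467}{87357} = - \frac{16923502264}{4678578849}$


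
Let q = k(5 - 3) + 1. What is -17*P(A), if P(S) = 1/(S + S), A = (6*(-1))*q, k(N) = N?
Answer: 17/36 ≈ 0.47222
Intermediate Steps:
q = 3 (q = (5 - 3) + 1 = 2 + 1 = 3)
A = -18 (A = (6*(-1))*3 = -6*3 = -18)
P(S) = 1/(2*S)
-17*P(A) = -17/(2*(-18)) = -17*(-1)/(2*18) = -17*(-1/36) = 17/36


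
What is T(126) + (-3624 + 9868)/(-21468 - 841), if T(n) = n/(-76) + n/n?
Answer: -113571/121106 ≈ -0.93778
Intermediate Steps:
T(n) = 1 - n/76 (T(n) = n*(-1/76) + 1 = -n/76 + 1 = 1 - n/76)
T(126) + (-3624 + 9868)/(-21468 - 841) = (1 - 1/76*126) + (-3624 + 9868)/(-21468 - 841) = (1 - 63/38) + 6244/(-22309) = -25/38 + 6244*(-1/22309) = -25/38 - 892/3187 = -113571/121106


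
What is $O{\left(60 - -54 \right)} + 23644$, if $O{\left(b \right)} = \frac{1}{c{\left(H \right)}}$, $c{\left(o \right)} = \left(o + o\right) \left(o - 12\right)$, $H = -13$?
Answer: $\frac{15368601}{650} \approx 23644.0$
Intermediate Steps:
$c{\left(o \right)} = 2 o \left(-12 + o\right)$
$O{\left(b \right)} = \frac{1}{650}$ ($O{\left(b \right)} = \frac{1}{2 \left(-13\right) \left(-12 - 13\right)} = \frac{1}{2 \left(-13\right) \left(-25\right)} = \frac{1}{650}$)
$O{\left(60 - -54 \right)} + 23644 = \frac{1}{650} + 23644 = \frac{15368601}{650}$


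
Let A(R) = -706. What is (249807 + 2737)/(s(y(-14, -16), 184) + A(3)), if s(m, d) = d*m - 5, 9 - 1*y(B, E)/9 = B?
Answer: 252544/37377 ≈ 6.7567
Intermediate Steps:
y(B, E) = 81 - 9*B
s(m, d) = -5 + d*m
(249807 + 2737)/(s(y(-14, -16), 184) + A(3)) = (249807 + 2737)/((-5 + 184*(81 - 9*(-14))) - 706) = 252544/((-5 + 184*(81 + 126)) - 706) = 252544/((-5 + 184*207) - 706) = 252544/((-5 + 38088) - 706) = 252544/(38083 - 706) = 252544/37377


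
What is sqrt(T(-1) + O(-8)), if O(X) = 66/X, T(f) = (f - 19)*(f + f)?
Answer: sqrt(127)/2 ≈ 5.6347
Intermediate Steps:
T(f) = 2*f*(-19 + f) (T(f) = (-19 + f)*(2*f) = 2*f*(-19 + f))
sqrt(T(-1) + O(-8)) = sqrt(2*(-1)*(-19 - 1) + 66/(-8)) = sqrt(2*(-1)*(-20) + 66*(-1/8)) = sqrt(40 - 33/4) = sqrt(127/4) = sqrt(127)/2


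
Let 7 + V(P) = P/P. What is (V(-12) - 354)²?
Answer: 129600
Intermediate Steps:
V(P) = -6 (V(P) = -7 + P/P = -7 + 1 = -6)
(V(-12) - 354)² = (-6 - 354)² = (-360)² = 129600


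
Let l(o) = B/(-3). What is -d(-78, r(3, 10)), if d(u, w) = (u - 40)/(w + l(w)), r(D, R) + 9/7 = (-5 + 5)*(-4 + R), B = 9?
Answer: -413/15 ≈ -27.533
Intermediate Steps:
l(o) = -3 (l(o) = 9/(-3) = 9*(-⅓) = -3)
r(D, R) = -9/7 (r(D, R) = -9/7 + (-5 + 5)*(-4 + R) = -9/7 + 0*(-4 + R) = -9/7 + 0 = -9/7)
d(u, w) = (-40 + u)/(-3 + w) (d(u, w) = (u - 40)/(w - 3) = (-40 + u)/(-3 + w))
-d(-78, r(3, 10)) = -(-40 - 78)/(-3 - 9/7) = -(-118)/(-30/7) = -(-7)*(-118)/30 = -1*413/15 = -413/15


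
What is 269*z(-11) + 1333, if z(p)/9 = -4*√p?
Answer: 1333 - 9684*I*√11 ≈ 1333.0 - 32118.0*I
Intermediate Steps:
z(p) = -36*√p (z(p) = 9*(-4*√p) = -36*√p)
269*z(-11) + 1333 = 269*(-36*I*√11) + 1333 = -9684*I*√11 + 1333 = 1333 - 9684*I*√11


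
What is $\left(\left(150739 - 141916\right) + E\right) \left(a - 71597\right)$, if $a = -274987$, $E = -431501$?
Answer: $146493431952$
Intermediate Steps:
$\left(\left(150739 - 141916\right) + E\right) \left(a - 71597\right) = \left(\left(150739 - 141916\right) - 431501\right) \left(-274987 - 71597\right) = \left(8823 - 431501\right) \left(-346584\right) = \left(-422678\right) \left(-346584\right) = 146493431952$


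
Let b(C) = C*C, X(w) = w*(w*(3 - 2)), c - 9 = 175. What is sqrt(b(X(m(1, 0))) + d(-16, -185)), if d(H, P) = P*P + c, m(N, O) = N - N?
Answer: sqrt(34409) ≈ 185.50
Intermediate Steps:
m(N, O) = 0
c = 184 (c = 9 + 175 = 184)
X(w) = w**2 (X(w) = w*(w*1) = w*w = w**2)
d(H, P) = 184 + P**2 (d(H, P) = P*P + 184 = P**2 + 184 = 184 + P**2)
b(C) = C**2
sqrt(b(X(m(1, 0))) + d(-16, -185)) = sqrt((0**2)**2 + (184 + (-185)**2)) = sqrt(0**2 + (184 + 34225)) = sqrt(0 + 34409) = sqrt(34409)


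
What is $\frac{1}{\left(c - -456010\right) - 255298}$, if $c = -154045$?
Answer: $\frac{1}{46667} \approx 2.1428 \cdot 10^{-5}$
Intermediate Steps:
$\frac{1}{\left(c - -456010\right) - 255298} = \frac{1}{\left(-154045 - -456010\right) - 255298} = \frac{1}{\left(-154045 + 456010\right) - 255298} = \frac{1}{301965 - 255298} = \frac{1}{46667}$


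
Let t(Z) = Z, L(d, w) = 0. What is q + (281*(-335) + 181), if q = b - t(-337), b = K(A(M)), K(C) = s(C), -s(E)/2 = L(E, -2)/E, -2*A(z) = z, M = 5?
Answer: -93617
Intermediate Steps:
A(z) = -z/2
s(E) = 0 (s(E) = -0/E = -2*0 = 0)
K(C) = 0
b = 0
q = 337 (q = 0 - 1*(-337) = 0 + 337 = 337)
q + (281*(-335) + 181) = 337 + (281*(-335) + 181) = 337 + (-94135 + 181) = 337 - 93954 = -93617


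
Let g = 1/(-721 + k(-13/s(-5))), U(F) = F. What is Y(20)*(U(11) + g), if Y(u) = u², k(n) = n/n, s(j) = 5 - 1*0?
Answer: 39595/9 ≈ 4399.4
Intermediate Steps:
s(j) = 5 (s(j) = 5 + 0 = 5)
k(n) = 1
g = -1/720 (g = 1/(-721 + 1) = 1/(-720) = -1/720 ≈ -0.0013889)
Y(20)*(U(11) + g) = 20²*(11 - 1/720) = 400*(7919/720) = 39595/9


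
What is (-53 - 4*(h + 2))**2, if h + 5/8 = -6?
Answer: 4761/4 ≈ 1190.3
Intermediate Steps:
h = -53/8 (h = -5/8 - 6 = -53/8 ≈ -6.6250)
(-53 - 4*(h + 2))**2 = (-53 - 4*(-53/8 + 2))**2 = (-53 - 4*(-37/8))**2 = (-53 + 37/2)**2 = (-69/2)**2 = 4761/4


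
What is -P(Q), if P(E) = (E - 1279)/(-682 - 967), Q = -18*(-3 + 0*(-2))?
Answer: -1225/1649 ≈ -0.74287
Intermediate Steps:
Q = 54 (Q = -18*(-3 + 0) = -18*(-3) = 54)
P(E) = 1279/1649 - E/1649 (P(E) = (-1279 + E)/(-1649) = (-1279 + E)*(-1/1649) = 1279/1649 - E/1649)
-P(Q) = -(1279/1649 - 1/1649*54) = -(1279/1649 - 54/1649) = -1*1225/1649 = -1225/1649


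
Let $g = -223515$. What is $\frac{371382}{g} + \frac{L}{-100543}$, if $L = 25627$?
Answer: $- \frac{14355959777}{7490956215} \approx -1.9164$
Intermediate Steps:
$\frac{371382}{g} + \frac{L}{-100543} = \frac{371382}{-223515} + \frac{25627}{-100543} = 371382 \left(- \frac{1}{223515}\right) + 25627 \left(- \frac{1}{100543}\right) = - \frac{123794}{74505} - \frac{25627}{100543} = - \frac{14355959777}{7490956215}$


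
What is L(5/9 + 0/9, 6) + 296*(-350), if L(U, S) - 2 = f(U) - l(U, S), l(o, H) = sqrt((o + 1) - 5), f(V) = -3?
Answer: -103601 - I*sqrt(31)/3 ≈ -1.036e+5 - 1.8559*I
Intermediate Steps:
l(o, H) = sqrt(-4 + o) (l(o, H) = sqrt((1 + o) - 5) = sqrt(-4 + o))
L(U, S) = -1 - sqrt(-4 + U) (L(U, S) = 2 + (-3 - sqrt(-4 + U)) = -1 - sqrt(-4 + U))
L(5/9 + 0/9, 6) + 296*(-350) = (-1 - sqrt(-4 + (5/9 + 0/9))) + 296*(-350) = (-1 - sqrt(-4 + (5*(1/9) + 0*(1/9)))) - 103600 = (-1 - sqrt(-4 + (5/9 + 0))) - 103600 = (-1 - sqrt(-4 + 5/9)) - 103600 = (-1 - sqrt(-31/9)) - 103600 = (-1 - I*sqrt(31)/3) - 103600 = -103601 - I*sqrt(31)/3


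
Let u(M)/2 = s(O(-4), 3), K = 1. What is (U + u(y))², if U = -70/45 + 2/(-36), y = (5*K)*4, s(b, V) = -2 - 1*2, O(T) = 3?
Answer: 29929/324 ≈ 92.373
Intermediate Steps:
s(b, V) = -4 (s(b, V) = -2 - 2 = -4)
y = 20 (y = (5*1)*4 = 5*4 = 20)
U = -29/18 (U = -70*1/45 + 2*(-1/36) = -14/9 - 1/18 = -29/18 ≈ -1.6111)
u(M) = -8 (u(M) = 2*(-4) = -8)
(U + u(y))² = (-29/18 - 8)² = (-173/18)² = 29929/324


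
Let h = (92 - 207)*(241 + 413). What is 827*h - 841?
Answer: -62199511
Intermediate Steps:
h = -75210 (h = -115*654 = -75210)
827*h - 841 = 827*(-75210) - 841 = -62198670 - 841 = -62199511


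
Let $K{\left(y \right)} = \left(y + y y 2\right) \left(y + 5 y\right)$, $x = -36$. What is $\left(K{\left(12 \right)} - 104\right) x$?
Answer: $-773856$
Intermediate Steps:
$K{\left(y \right)} = 6 y \left(y + 2 y^{2}\right)$ ($K{\left(y \right)} = \left(y + y^{2} \cdot 2\right) 6 y = \left(y + 2 y^{2}\right) 6 y = 6 y \left(y + 2 y^{2}\right)$)
$\left(K{\left(12 \right)} - 104\right) x = \left(12^{2} \left(6 + 12 \cdot 12\right) - 104\right) \left(-36\right) = \left(144 \left(6 + 144\right) - 104\right) \left(-36\right) = \left(144 \cdot 150 - 104\right) \left(-36\right) = \left(21600 - 104\right) \left(-36\right) = 21496 \left(-36\right) = -773856$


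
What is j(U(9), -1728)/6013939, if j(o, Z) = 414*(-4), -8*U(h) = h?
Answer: -1656/6013939 ≈ -0.00027536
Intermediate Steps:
U(h) = -h/8
j(o, Z) = -1656
j(U(9), -1728)/6013939 = -1656/6013939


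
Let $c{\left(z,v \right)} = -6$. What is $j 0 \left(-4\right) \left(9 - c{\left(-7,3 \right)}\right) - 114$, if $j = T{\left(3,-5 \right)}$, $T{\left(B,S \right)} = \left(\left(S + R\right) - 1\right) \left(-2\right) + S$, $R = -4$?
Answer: $-114$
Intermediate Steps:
$T{\left(B,S \right)} = 10 - S$ ($T{\left(B,S \right)} = \left(\left(S - 4\right) - 1\right) \left(-2\right) + S = \left(\left(-4 + S\right) - 1\right) \left(-2\right) + S = \left(-5 + S\right) \left(-2\right) + S = \left(10 - 2 S\right) + S = 10 - S$)
$j = 15$ ($j = 10 - -5 = 10 + 5 = 15$)
$j 0 \left(-4\right) \left(9 - c{\left(-7,3 \right)}\right) - 114 = 15 \cdot 0 \left(-4\right) \left(9 - -6\right) - 114 = 0 \left(-4\right) \left(9 + 6\right) - 114 = 0 \cdot 15 - 114 = 0 - 114 = -114$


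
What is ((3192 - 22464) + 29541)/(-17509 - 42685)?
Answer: -10269/60194 ≈ -0.17060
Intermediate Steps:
((3192 - 22464) + 29541)/(-17509 - 42685) = (-19272 + 29541)/(-60194) = 10269*(-1/60194) = -10269/60194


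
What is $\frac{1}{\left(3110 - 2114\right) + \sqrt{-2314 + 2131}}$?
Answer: $\frac{332}{330733} - \frac{i \sqrt{183}}{992199} \approx 0.0010038 - 1.3634 \cdot 10^{-5} i$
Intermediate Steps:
$\frac{1}{\left(3110 - 2114\right) + \sqrt{-2314 + 2131}} = \frac{1}{996 + \sqrt{-183}} = \frac{1}{996 + i \sqrt{183}}$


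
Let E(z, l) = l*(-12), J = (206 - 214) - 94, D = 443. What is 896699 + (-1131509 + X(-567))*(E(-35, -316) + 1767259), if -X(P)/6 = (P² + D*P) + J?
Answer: -2749989688296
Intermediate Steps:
J = -102 (J = -8 - 94 = -102)
X(P) = 612 - 2658*P - 6*P² (X(P) = -6*((P² + 443*P) - 102) = -6*(-102 + P² + 443*P) = 612 - 2658*P - 6*P²)
E(z, l) = -12*l
896699 + (-1131509 + X(-567))*(E(-35, -316) + 1767259) = 896699 + (-1131509 + (612 - 2658*(-567) - 6*(-567)²))*(-12*(-316) + 1767259) = 896699 + (-1131509 + (612 + 1507086 - 6*321489))*(3792 + 1767259) = 896699 + (-1131509 + (612 + 1507086 - 1928934))*1771051 = 896699 + (-1131509 - 421236)*1771051 = 896699 - 1552745*1771051 = 896699 - 2749990584995 = -2749989688296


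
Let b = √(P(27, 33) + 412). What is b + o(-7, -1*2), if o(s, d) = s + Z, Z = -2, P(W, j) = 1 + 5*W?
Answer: -9 + 2*√137 ≈ 14.409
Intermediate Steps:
o(s, d) = -2 + s (o(s, d) = s - 2 = -2 + s)
b = 2*√137 (b = √((1 + 5*27) + 412) = √((1 + 135) + 412) = √(136 + 412) = √548 = 2*√137 ≈ 23.409)
b + o(-7, -1*2) = 2*√137 + (-2 - 7) = 2*√137 - 9 = -9 + 2*√137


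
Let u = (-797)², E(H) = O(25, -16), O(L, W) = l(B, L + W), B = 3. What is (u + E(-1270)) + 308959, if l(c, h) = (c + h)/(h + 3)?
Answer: 944169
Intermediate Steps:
l(c, h) = (c + h)/(3 + h)
O(L, W) = 1 (O(L, W) = (3 + (L + W))/(3 + (L + W)) = (3 + L + W)/(3 + L + W) = 1)
E(H) = 1
u = 635209
(u + E(-1270)) + 308959 = (635209 + 1) + 308959 = 635210 + 308959 = 944169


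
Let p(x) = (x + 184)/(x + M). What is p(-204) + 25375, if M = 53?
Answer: 3831645/151 ≈ 25375.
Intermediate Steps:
p(x) = (184 + x)/(53 + x) (p(x) = (x + 184)/(x + 53) = (184 + x)/(53 + x))
p(-204) + 25375 = (184 - 204)/(53 - 204) + 25375 = -20/(-151) + 25375 = -1/151*(-20) + 25375 = 20/151 + 25375 = 3831645/151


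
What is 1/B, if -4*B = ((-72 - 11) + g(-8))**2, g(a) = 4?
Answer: -4/6241 ≈ -0.00064092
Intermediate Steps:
B = -6241/4 (B = -((-72 - 11) + 4)**2/4 = -(-83 + 4)**2/4 = -1/4*(-79)**2 = -1/4*6241 = -6241/4 ≈ -1560.3)
1/B = 1/(-6241/4) = -4/6241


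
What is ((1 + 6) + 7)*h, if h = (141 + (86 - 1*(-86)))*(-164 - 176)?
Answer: -1489880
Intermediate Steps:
h = -106420 (h = (141 + (86 + 86))*(-340) = (141 + 172)*(-340) = 313*(-340) = -106420)
((1 + 6) + 7)*h = ((1 + 6) + 7)*(-106420) = (7 + 7)*(-106420) = 14*(-106420) = -1489880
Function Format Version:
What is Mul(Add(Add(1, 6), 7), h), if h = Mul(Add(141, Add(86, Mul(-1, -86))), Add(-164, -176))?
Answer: -1489880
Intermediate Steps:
h = -106420 (h = Mul(Add(141, Add(86, 86)), -340) = Mul(Add(141, 172), -340) = Mul(313, -340) = -106420)
Mul(Add(Add(1, 6), 7), h) = Mul(Add(Add(1, 6), 7), -106420) = Mul(Add(7, 7), -106420) = Mul(14, -106420) = -1489880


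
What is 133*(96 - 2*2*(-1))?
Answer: 13300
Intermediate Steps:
133*(96 - 2*2*(-1)) = 133*(96 - 4*(-1)) = 133*(96 + 4) = 133*100 = 13300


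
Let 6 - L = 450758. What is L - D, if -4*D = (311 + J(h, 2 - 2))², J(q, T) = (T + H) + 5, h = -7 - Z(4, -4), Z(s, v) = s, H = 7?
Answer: -1698679/4 ≈ -4.2467e+5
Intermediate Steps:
L = -450752 (L = 6 - 1*450758 = 6 - 450758 = -450752)
h = -11 (h = -7 - 1*4 = -7 - 4 = -11)
J(q, T) = 12 + T (J(q, T) = (T + 7) + 5 = (7 + T) + 5 = 12 + T)
D = -104329/4 (D = -(311 + (12 + (2 - 2)))²/4 = -(311 + (12 + 0))²/4 = -(311 + 12)²/4 = -¼*323² = -¼*104329 = -104329/4 ≈ -26082.)
L - D = -450752 - 1*(-104329/4) = -450752 + 104329/4 = -1698679/4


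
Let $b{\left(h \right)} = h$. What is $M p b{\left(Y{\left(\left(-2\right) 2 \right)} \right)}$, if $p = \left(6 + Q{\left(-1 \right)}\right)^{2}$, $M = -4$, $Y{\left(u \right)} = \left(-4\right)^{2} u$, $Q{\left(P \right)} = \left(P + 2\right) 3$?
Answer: $20736$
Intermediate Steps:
$Q{\left(P \right)} = 6 + 3 P$ ($Q{\left(P \right)} = \left(2 + P\right) 3 = 6 + 3 P$)
$Y{\left(u \right)} = 16 u$
$p = 81$ ($p = \left(6 + \left(6 + 3 \left(-1\right)\right)\right)^{2} = \left(6 + \left(6 - 3\right)\right)^{2} = \left(6 + 3\right)^{2} = 9^{2} = 81$)
$M p b{\left(Y{\left(\left(-2\right) 2 \right)} \right)} = \left(-4\right) 81 \cdot 16 \left(\left(-2\right) 2\right) = - 324 \cdot 16 \left(-4\right) = \left(-324\right) \left(-64\right) = 20736$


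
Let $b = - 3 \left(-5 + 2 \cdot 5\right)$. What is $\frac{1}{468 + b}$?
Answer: $\frac{1}{453} \approx 0.0022075$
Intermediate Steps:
$b = -15$ ($b = - 3 \left(-5 + 10\right) = \left(-3\right) 5 = -15$)
$\frac{1}{468 + b} = \frac{1}{468 - 15} = \frac{1}{453}$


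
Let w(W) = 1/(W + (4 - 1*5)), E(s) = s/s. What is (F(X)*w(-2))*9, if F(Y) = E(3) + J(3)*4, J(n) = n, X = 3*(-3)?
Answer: -39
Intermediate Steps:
X = -9
E(s) = 1
w(W) = 1/(-1 + W) (w(W) = 1/(W + (4 - 5)) = 1/(W - 1) = 1/(-1 + W))
F(Y) = 13 (F(Y) = 1 + 3*4 = 1 + 12 = 13)
(F(X)*w(-2))*9 = (13/(-1 - 2))*9 = (13/(-3))*9 = (13*(-⅓))*9 = -13/3*9 = -39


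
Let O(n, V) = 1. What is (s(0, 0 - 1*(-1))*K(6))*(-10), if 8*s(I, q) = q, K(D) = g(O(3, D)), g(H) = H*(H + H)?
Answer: -5/2 ≈ -2.5000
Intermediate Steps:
g(H) = 2*H² (g(H) = H*(2*H) = 2*H²)
K(D) = 2 (K(D) = 2*1² = 2*1 = 2)
s(I, q) = q/8
(s(0, 0 - 1*(-1))*K(6))*(-10) = (((0 - 1*(-1))/8)*2)*(-10) = (((0 + 1)/8)*2)*(-10) = (((⅛)*1)*2)*(-10) = ((⅛)*2)*(-10) = (¼)*(-10) = -5/2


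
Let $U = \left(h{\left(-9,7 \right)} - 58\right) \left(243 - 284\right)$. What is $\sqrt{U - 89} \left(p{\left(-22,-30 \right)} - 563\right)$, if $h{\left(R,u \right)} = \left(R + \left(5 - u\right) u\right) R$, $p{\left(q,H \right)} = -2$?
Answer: $- 565 i \sqrt{6198} \approx - 44481.0 i$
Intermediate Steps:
$h{\left(R,u \right)} = R \left(R + u \left(5 - u\right)\right)$ ($h{\left(R,u \right)} = \left(R + u \left(5 - u\right)\right) R = R \left(R + u \left(5 - u\right)\right)$)
$U = -6109$ ($U = \left(- 9 \left(-9 - 7^{2} + 5 \cdot 7\right) - 58\right) \left(243 - 284\right) = \left(- 9 \left(-9 - 49 + 35\right) - 58\right) \left(-41\right) = \left(\left(-9\right) \left(-23\right) - 58\right) \left(-41\right) = \left(207 - 58\right) \left(-41\right) = 149 \left(-41\right) = -6109$)
$\sqrt{U - 89} \left(p{\left(-22,-30 \right)} - 563\right) = \sqrt{-6109 - 89} \left(-2 - 563\right) = \sqrt{-6198} \left(-565\right) = i \sqrt{6198} \left(-565\right) = - 565 i \sqrt{6198}$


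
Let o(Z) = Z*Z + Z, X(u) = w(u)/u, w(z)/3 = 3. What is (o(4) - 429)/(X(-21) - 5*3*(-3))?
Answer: -2863/312 ≈ -9.1763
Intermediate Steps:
w(z) = 9 (w(z) = 3*3 = 9)
X(u) = 9/u
o(Z) = Z + Z² (o(Z) = Z² + Z = Z + Z²)
(o(4) - 429)/(X(-21) - 5*3*(-3)) = (4*(1 + 4) - 429)/(9/(-21) - 5*3*(-3)) = (4*5 - 429)/(9*(-1/21) - 15*(-3)) = (20 - 429)/(-3/7 + 45) = -409/312/7 = -409*7/312 = -2863/312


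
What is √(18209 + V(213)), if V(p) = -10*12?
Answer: √18089 ≈ 134.50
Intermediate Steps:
V(p) = -120
√(18209 + V(213)) = √(18209 - 120) = √18089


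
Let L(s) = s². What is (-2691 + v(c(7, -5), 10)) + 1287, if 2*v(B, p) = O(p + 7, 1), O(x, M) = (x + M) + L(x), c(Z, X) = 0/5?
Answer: -2501/2 ≈ -1250.5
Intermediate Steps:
c(Z, X) = 0 (c(Z, X) = 0*(⅕) = 0)
O(x, M) = M + x + x² (O(x, M) = (x + M) + x² = (M + x) + x² = M + x + x²)
v(B, p) = 4 + p/2 + (7 + p)²/2 (v(B, p) = (1 + (p + 7) + (p + 7)²)/2 = (1 + (7 + p) + (7 + p)²)/2 = (8 + p + (7 + p)²)/2 = 4 + p/2 + (7 + p)²/2)
(-2691 + v(c(7, -5), 10)) + 1287 = (-2691 + (4 + (½)*10 + (7 + 10)²/2)) + 1287 = (-2691 + (4 + 5 + (½)*17²)) + 1287 = (-2691 + (4 + 5 + (½)*289)) + 1287 = (-2691 + (4 + 5 + 289/2)) + 1287 = (-2691 + 307/2) + 1287 = -5075/2 + 1287 = -2501/2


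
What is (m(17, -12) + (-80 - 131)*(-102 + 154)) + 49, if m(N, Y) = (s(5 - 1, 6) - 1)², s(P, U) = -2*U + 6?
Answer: -10874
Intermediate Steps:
s(P, U) = 6 - 2*U
m(N, Y) = 49 (m(N, Y) = ((6 - 2*6) - 1)² = ((6 - 12) - 1)² = (-6 - 1)² = (-7)² = 49)
(m(17, -12) + (-80 - 131)*(-102 + 154)) + 49 = (49 + (-80 - 131)*(-102 + 154)) + 49 = (49 - 211*52) + 49 = (49 - 10972) + 49 = -10923 + 49 = -10874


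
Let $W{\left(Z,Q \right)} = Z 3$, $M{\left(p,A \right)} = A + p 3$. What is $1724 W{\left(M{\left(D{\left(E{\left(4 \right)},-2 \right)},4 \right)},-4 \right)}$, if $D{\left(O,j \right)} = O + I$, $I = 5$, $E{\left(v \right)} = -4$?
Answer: $36204$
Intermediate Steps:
$D{\left(O,j \right)} = 5 + O$ ($D{\left(O,j \right)} = O + 5 = 5 + O$)
$M{\left(p,A \right)} = A + 3 p$
$W{\left(Z,Q \right)} = 3 Z$
$1724 W{\left(M{\left(D{\left(E{\left(4 \right)},-2 \right)},4 \right)},-4 \right)} = 1724 \cdot 3 \left(4 + 3 \left(5 - 4\right)\right) = 1724 \cdot 3 \left(4 + 3 \cdot 1\right) = 1724 \cdot 3 \left(4 + 3\right) = 1724 \cdot 3 \cdot 7 = 1724 \cdot 21 = 36204$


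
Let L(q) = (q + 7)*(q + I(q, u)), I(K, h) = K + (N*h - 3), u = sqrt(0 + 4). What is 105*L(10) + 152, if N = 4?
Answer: 44777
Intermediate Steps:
u = 2 (u = sqrt(4) = 2)
I(K, h) = -3 + K + 4*h (I(K, h) = K + (4*h - 3) = K + (-3 + 4*h) = -3 + K + 4*h)
L(q) = (5 + 2*q)*(7 + q) (L(q) = (q + 7)*(q + (-3 + q + 4*2)) = (7 + q)*(q + (-3 + q + 8)) = (7 + q)*(q + (5 + q)) = (7 + q)*(5 + 2*q) = (5 + 2*q)*(7 + q))
105*L(10) + 152 = 105*(35 + 2*10**2 + 19*10) + 152 = 105*(35 + 2*100 + 190) + 152 = 105*(35 + 200 + 190) + 152 = 105*425 + 152 = 44625 + 152 = 44777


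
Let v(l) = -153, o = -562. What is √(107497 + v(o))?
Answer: 4*√6709 ≈ 327.63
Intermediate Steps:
√(107497 + v(o)) = √(107497 - 153) = √107344 = 4*√6709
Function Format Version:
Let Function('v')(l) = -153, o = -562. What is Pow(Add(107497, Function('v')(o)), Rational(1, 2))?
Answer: Mul(4, Pow(6709, Rational(1, 2))) ≈ 327.63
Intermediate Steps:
Pow(Add(107497, Function('v')(o)), Rational(1, 2)) = Pow(Add(107497, -153), Rational(1, 2)) = Pow(107344, Rational(1, 2)) = Mul(4, Pow(6709, Rational(1, 2)))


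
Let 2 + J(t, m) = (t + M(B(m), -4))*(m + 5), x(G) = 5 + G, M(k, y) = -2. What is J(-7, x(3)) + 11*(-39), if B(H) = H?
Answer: -548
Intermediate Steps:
J(t, m) = -2 + (-2 + t)*(5 + m) (J(t, m) = -2 + (t - 2)*(m + 5) = -2 + (-2 + t)*(5 + m))
J(-7, x(3)) + 11*(-39) = (-12 - 2*(5 + 3) + 5*(-7) + (5 + 3)*(-7)) + 11*(-39) = (-12 - 2*8 - 35 + 8*(-7)) - 429 = (-12 - 16 - 35 - 56) - 429 = -119 - 429 = -548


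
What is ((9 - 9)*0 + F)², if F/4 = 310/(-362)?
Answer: 384400/32761 ≈ 11.733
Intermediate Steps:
F = -620/181 (F = 4*(310/(-362)) = 4*(310*(-1/362)) = 4*(-155/181) = -620/181 ≈ -3.4254)
((9 - 9)*0 + F)² = ((9 - 9)*0 - 620/181)² = (0*0 - 620/181)² = (0 - 620/181)² = (-620/181)² = 384400/32761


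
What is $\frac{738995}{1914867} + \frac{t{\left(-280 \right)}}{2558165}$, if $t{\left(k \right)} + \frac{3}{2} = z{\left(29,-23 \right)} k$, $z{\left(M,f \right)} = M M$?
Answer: $\frac{2879110781429}{9797091478110} \approx 0.29387$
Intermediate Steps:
$z{\left(M,f \right)} = M^{2}$
$t{\left(k \right)} = - \frac{3}{2} + 841 k$ ($t{\left(k \right)} = - \frac{3}{2} + 29^{2} k = - \frac{3}{2} + 841 k$)
$\frac{738995}{1914867} + \frac{t{\left(-280 \right)}}{2558165} = \frac{738995}{1914867} + \frac{- \frac{3}{2} + 841 \left(-280\right)}{2558165} = 738995 \cdot \frac{1}{1914867} + \left(- \frac{3}{2} - 235480\right) \frac{1}{2558165} = \frac{738995}{1914867} - \frac{470963}{5116330} = \frac{2879110781429}{9797091478110}$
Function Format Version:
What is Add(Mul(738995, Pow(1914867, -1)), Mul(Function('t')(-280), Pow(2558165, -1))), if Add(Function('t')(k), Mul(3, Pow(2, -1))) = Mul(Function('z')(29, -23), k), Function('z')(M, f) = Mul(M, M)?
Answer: Rational(2879110781429, 9797091478110) ≈ 0.29387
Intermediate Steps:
Function('z')(M, f) = Pow(M, 2)
Function('t')(k) = Add(Rational(-3, 2), Mul(841, k)) (Function('t')(k) = Add(Rational(-3, 2), Mul(Pow(29, 2), k)) = Add(Rational(-3, 2), Mul(841, k)))
Add(Mul(738995, Pow(1914867, -1)), Mul(Function('t')(-280), Pow(2558165, -1))) = Add(Mul(738995, Pow(1914867, -1)), Mul(Add(Rational(-3, 2), Mul(841, -280)), Pow(2558165, -1))) = Add(Mul(738995, Rational(1, 1914867)), Mul(Add(Rational(-3, 2), -235480), Rational(1, 2558165))) = Add(Rational(738995, 1914867), Mul(Rational(-470963, 2), Rational(1, 2558165))) = Add(Rational(738995, 1914867), Rational(-470963, 5116330)) = Rational(2879110781429, 9797091478110)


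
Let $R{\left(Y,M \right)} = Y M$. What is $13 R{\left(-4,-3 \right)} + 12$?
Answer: $168$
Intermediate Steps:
$R{\left(Y,M \right)} = M Y$
$13 R{\left(-4,-3 \right)} + 12 = 13 \left(\left(-3\right) \left(-4\right)\right) + 12 = 13 \cdot 12 + 12 = 156 + 12 = 168$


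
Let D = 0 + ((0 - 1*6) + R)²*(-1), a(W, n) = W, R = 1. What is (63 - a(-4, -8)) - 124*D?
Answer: 3167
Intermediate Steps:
D = -25 (D = 0 + ((0 - 1*6) + 1)²*(-1) = 0 + ((0 - 6) + 1)²*(-1) = 0 + (-6 + 1)²*(-1) = 0 + (-5)²*(-1) = 0 + 25*(-1) = 0 - 25 = -25)
(63 - a(-4, -8)) - 124*D = (63 - 1*(-4)) - 124*(-25) = (63 + 4) + 3100 = 67 + 3100 = 3167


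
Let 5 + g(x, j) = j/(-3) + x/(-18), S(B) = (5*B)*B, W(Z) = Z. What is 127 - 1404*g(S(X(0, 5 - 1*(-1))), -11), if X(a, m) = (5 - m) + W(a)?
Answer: 2389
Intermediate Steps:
X(a, m) = 5 + a - m (X(a, m) = (5 - m) + a = 5 + a - m)
S(B) = 5*B**2
g(x, j) = -5 - j/3 - x/18 (g(x, j) = -5 + (j/(-3) + x/(-18)) = -5 + (j*(-1/3) + x*(-1/18)) = -5 + (-j/3 - x/18) = -5 - j/3 - x/18)
127 - 1404*g(S(X(0, 5 - 1*(-1))), -11) = 127 - 1404*(-5 - 1/3*(-11) - 5*(5 + 0 - (5 - 1*(-1)))**2/18) = 127 - 1404*(-5 + 11/3 - 5*(5 + 0 - (5 + 1))**2/18) = 127 - 1404*(-5 + 11/3 - 5*(5 + 0 - 1*6)**2/18) = 127 - 1404*(-5 + 11/3 - 5*(5 + 0 - 6)**2/18) = 127 - 1404*(-5 + 11/3 - 5*(-1)**2/18) = 127 - 1404*(-5 + 11/3 - 5/18) = 127 - 1404*(-29/18) = 127 + 2262 = 2389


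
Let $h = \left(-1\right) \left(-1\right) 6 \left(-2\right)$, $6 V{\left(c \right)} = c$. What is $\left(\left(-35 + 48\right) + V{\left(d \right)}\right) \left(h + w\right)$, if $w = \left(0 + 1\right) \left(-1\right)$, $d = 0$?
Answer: $-169$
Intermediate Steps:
$V{\left(c \right)} = \frac{c}{6}$
$w = -1$ ($w = 1 \left(-1\right) = -1$)
$h = -12$ ($h = 1 \cdot 6 \left(-2\right) = 6 \left(-2\right) = -12$)
$\left(\left(-35 + 48\right) + V{\left(d \right)}\right) \left(h + w\right) = \left(\left(-35 + 48\right) + \frac{1}{6} \cdot 0\right) \left(-12 - 1\right) = \left(13 + 0\right) \left(-13\right) = 13 \left(-13\right) = -169$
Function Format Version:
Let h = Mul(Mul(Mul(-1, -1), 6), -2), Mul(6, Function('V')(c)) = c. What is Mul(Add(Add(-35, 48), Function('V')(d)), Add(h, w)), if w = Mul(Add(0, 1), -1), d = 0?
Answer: -169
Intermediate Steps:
Function('V')(c) = Mul(Rational(1, 6), c)
w = -1 (w = Mul(1, -1) = -1)
h = -12 (h = Mul(Mul(1, 6), -2) = Mul(6, -2) = -12)
Mul(Add(Add(-35, 48), Function('V')(d)), Add(h, w)) = Mul(Add(Add(-35, 48), Mul(Rational(1, 6), 0)), Add(-12, -1)) = Mul(Add(13, 0), -13) = Mul(13, -13) = -169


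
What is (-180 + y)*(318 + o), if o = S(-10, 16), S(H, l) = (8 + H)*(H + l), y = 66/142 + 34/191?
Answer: -744272478/13561 ≈ -54883.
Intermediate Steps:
y = 8717/13561 (y = 66*(1/142) + 34*(1/191) = 33/71 + 34/191 = 8717/13561 ≈ 0.64280)
o = -12 (o = (-10)² + 8*(-10) + 8*16 - 10*16 = 100 - 80 + 128 - 160 = -12)
(-180 + y)*(318 + o) = (-180 + 8717/13561)*(318 - 12) = -2432263/13561*306 = -744272478/13561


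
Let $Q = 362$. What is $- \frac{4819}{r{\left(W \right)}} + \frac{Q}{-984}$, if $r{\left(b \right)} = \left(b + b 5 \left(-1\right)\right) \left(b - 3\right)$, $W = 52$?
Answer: $\frac{131549}{1253616} \approx 0.10494$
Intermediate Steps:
$r{\left(b \right)} = - 4 b \left(-3 + b\right)$ ($r{\left(b \right)} = \left(b + 5 b \left(-1\right)\right) \left(-3 + b\right) = \left(b - 5 b\right) \left(-3 + b\right) = - 4 b \left(-3 + b\right)$)
$- \frac{4819}{r{\left(W \right)}} + \frac{Q}{-984} = - \frac{4819}{4 \cdot 52 \left(3 - 52\right)} + \frac{362}{-984} = - \frac{4819}{4 \cdot 52 \left(3 - 52\right)} + 362 \left(- \frac{1}{984}\right) = - \frac{4819}{4 \cdot 52 \left(-49\right)} - \frac{181}{492} = - \frac{4819}{-10192} - \frac{181}{492} = \left(-4819\right) \left(- \frac{1}{10192}\right) - \frac{181}{492} = \frac{4819}{10192} - \frac{181}{492} = \frac{131549}{1253616}$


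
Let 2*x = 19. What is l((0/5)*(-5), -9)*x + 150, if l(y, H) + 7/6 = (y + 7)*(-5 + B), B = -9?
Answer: -9505/12 ≈ -792.08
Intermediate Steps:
x = 19/2 (x = (½)*19 = 19/2 ≈ 9.5000)
l(y, H) = -595/6 - 14*y (l(y, H) = -7/6 + (y + 7)*(-5 - 9) = -7/6 + (7 + y)*(-14) = -7/6 + (-98 - 14*y) = -595/6 - 14*y)
l((0/5)*(-5), -9)*x + 150 = (-595/6 - 14*0/5*(-5))*(19/2) + 150 = (-595/6 - 14*0*(⅕)*(-5))*(19/2) + 150 = (-595/6 - 0*(-5))*(19/2) + 150 = (-595/6 - 14*0)*(19/2) + 150 = (-595/6 + 0)*(19/2) + 150 = -595/6*19/2 + 150 = -11305/12 + 150 = -9505/12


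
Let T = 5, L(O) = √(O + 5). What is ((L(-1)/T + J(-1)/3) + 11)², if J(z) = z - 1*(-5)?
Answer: 36481/225 ≈ 162.14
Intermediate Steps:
J(z) = 5 + z (J(z) = z + 5 = 5 + z)
L(O) = √(5 + O)
((L(-1)/T + J(-1)/3) + 11)² = ((√(5 - 1)/5 + (5 - 1)/3) + 11)² = ((√4*(⅕) + 4*(⅓)) + 11)² = ((2*(⅕) + 4/3) + 11)² = ((⅖ + 4/3) + 11)² = (26/15 + 11)² = (191/15)² = 36481/225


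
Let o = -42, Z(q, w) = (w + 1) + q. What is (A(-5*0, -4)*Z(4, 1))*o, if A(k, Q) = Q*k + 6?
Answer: -1512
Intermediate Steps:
Z(q, w) = 1 + q + w (Z(q, w) = (1 + w) + q = 1 + q + w)
A(k, Q) = 6 + Q*k
(A(-5*0, -4)*Z(4, 1))*o = ((6 - (-20)*0)*(1 + 4 + 1))*(-42) = ((6 - 4*0)*6)*(-42) = ((6 + 0)*6)*(-42) = (6*6)*(-42) = 36*(-42) = -1512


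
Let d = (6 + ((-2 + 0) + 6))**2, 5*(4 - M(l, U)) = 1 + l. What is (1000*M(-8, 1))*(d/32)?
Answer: 16875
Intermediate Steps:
M(l, U) = 19/5 - l/5 (M(l, U) = 4 - (1 + l)/5 = 4 + (-1/5 - l/5) = 19/5 - l/5)
d = 100 (d = (6 + (-2 + 6))**2 = (6 + 4)**2 = 10**2 = 100)
(1000*M(-8, 1))*(d/32) = (1000*(19/5 - 1/5*(-8)))*(100/32) = (1000*(19/5 + 8/5))*(100*(1/32)) = (1000*(27/5))*(25/8) = 5400*(25/8) = 16875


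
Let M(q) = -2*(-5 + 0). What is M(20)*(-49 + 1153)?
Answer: 11040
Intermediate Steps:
M(q) = 10 (M(q) = -2*(-5) = 10)
M(20)*(-49 + 1153) = 10*(-49 + 1153) = 10*1104 = 11040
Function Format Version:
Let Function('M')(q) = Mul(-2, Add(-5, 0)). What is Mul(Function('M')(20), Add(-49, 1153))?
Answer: 11040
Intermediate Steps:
Function('M')(q) = 10 (Function('M')(q) = Mul(-2, -5) = 10)
Mul(Function('M')(20), Add(-49, 1153)) = Mul(10, Add(-49, 1153)) = Mul(10, 1104) = 11040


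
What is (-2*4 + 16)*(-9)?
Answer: -72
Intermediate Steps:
(-2*4 + 16)*(-9) = (-8 + 16)*(-9) = 8*(-9) = -72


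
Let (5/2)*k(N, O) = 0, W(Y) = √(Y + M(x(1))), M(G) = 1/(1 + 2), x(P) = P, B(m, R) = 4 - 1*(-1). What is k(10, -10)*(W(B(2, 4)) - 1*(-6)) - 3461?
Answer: -3461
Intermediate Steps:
B(m, R) = 5 (B(m, R) = 4 + 1 = 5)
M(G) = ⅓ (M(G) = 1/3 = ⅓)
W(Y) = √(⅓ + Y) (W(Y) = √(Y + ⅓) = √(⅓ + Y))
k(N, O) = 0 (k(N, O) = (⅖)*0 = 0)
k(10, -10)*(W(B(2, 4)) - 1*(-6)) - 3461 = 0*(√(3 + 9*5)/3 - 1*(-6)) - 3461 = 0*(√(3 + 45)/3 + 6) - 3461 = 0*(√48/3 + 6) - 3461 = 0*((4*√3)/3 + 6) - 3461 = 0*(4*√3/3 + 6) - 3461 = 0*(6 + 4*√3/3) - 3461 = 0 - 3461 = -3461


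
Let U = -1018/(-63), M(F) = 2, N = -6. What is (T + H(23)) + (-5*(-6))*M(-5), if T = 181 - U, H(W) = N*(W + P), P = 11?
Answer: 1313/63 ≈ 20.841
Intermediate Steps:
U = 1018/63 (U = -1018*(-1/63) = 1018/63 ≈ 16.159)
H(W) = -66 - 6*W (H(W) = -6*(W + 11) = -6*(11 + W) = -66 - 6*W)
T = 10385/63 (T = 181 - 1*1018/63 = 181 - 1018/63 = 10385/63 ≈ 164.84)
(T + H(23)) + (-5*(-6))*M(-5) = (10385/63 + (-66 - 6*23)) - 5*(-6)*2 = (10385/63 + (-66 - 138)) + 30*2 = (10385/63 - 204) + 60 = -2467/63 + 60 = 1313/63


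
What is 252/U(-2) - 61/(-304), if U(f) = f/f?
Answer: 76669/304 ≈ 252.20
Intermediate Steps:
U(f) = 1
252/U(-2) - 61/(-304) = 252/1 - 61/(-304) = 252*1 - 61*(-1/304) = 252 + 61/304 = 76669/304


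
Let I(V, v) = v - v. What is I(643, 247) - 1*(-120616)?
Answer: 120616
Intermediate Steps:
I(V, v) = 0
I(643, 247) - 1*(-120616) = 0 - 1*(-120616) = 0 + 120616 = 120616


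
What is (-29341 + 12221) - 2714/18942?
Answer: -162144877/9471 ≈ -17120.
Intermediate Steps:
(-29341 + 12221) - 2714/18942 = -17120 - 2714*1/18942 = -17120 - 1357/9471 = -162144877/9471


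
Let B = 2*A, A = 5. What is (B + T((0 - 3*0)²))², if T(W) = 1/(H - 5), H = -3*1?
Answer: 6241/64 ≈ 97.516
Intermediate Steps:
H = -3
B = 10 (B = 2*5 = 10)
T(W) = -⅛ (T(W) = 1/(-3 - 5) = 1/(-8) = -⅛)
(B + T((0 - 3*0)²))² = (10 - ⅛)² = (79/8)² = 6241/64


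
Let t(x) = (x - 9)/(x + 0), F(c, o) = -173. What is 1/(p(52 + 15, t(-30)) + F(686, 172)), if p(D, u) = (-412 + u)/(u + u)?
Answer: -26/8605 ≈ -0.0030215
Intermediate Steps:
t(x) = (-9 + x)/x
p(D, u) = (-412 + u)/(2*u) (p(D, u) = (-412 + u)/((2*u)) = (-412 + u)*(1/(2*u)) = (-412 + u)/(2*u))
1/(p(52 + 15, t(-30)) + F(686, 172)) = 1/((-412 + (-9 - 30)/(-30))/(2*(((-9 - 30)/(-30)))) - 173) = 1/((-412 - 1/30*(-39))/(2*((-1/30*(-39)))) - 173) = 1/((-412 + 13/10)/(2*(13/10)) - 173) = 1/((½)*(10/13)*(-4107/10) - 173) = 1/(-4107/26 - 173) = 1/(-8605/26) = -26/8605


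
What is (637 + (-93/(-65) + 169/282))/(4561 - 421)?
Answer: 11713421/75886200 ≈ 0.15436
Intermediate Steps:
(637 + (-93/(-65) + 169/282))/(4561 - 421) = (637 + (-93*(-1/65) + 169*(1/282)))/4140 = (637 + (93/65 + 169/282))*(1/4140) = (637 + 37211/18330)*(1/4140) = (11713421/18330)*(1/4140) = 11713421/75886200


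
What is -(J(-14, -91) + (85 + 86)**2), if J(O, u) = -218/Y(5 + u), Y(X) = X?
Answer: -1257472/43 ≈ -29244.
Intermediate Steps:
J(O, u) = -218/(5 + u)
-(J(-14, -91) + (85 + 86)**2) = -(-218/(5 - 91) + (85 + 86)**2) = -(-218/(-86) + 171**2) = -(-218*(-1/86) + 29241) = -(109/43 + 29241) = -1*1257472/43 = -1257472/43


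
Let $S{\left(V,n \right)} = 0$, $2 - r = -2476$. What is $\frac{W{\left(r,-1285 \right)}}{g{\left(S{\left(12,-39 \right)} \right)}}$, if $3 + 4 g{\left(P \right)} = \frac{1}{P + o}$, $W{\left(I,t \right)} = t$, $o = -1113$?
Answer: $\frac{286041}{167} \approx 1712.8$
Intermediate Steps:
$r = 2478$ ($r = 2 - -2476 = 2 + 2476 = 2478$)
$g{\left(P \right)} = - \frac{3}{4} + \frac{1}{4 \left(-1113 + P\right)}$ ($g{\left(P \right)} = - \frac{3}{4} + \frac{1}{4 \left(P - 1113\right)} = - \frac{3}{4} + \frac{1}{4 \left(-1113 + P\right)}$)
$\frac{W{\left(r,-1285 \right)}}{g{\left(S{\left(12,-39 \right)} \right)}} = - \frac{1285}{\frac{1}{4} \frac{1}{-1113 + 0} \left(3340 - 0\right)} = - \frac{1285}{\frac{1}{4} \frac{1}{-1113} \left(3340 + 0\right)} = - \frac{1285}{\frac{1}{4} \left(- \frac{1}{1113}\right) 3340} = - \frac{1285}{- \frac{835}{1113}} = \left(-1285\right) \left(- \frac{1113}{835}\right) = \frac{286041}{167}$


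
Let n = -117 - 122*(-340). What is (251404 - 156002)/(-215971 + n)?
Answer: -47701/87304 ≈ -0.54638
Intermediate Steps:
n = 41363 (n = -117 + 41480 = 41363)
(251404 - 156002)/(-215971 + n) = (251404 - 156002)/(-215971 + 41363) = 95402/(-174608) = 95402*(-1/174608) = -47701/87304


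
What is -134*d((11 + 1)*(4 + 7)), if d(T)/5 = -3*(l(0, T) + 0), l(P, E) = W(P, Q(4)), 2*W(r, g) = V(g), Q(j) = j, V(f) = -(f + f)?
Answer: -8040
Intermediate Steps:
V(f) = -2*f
W(r, g) = -g (W(r, g) = (-2*g)/2 = -g)
l(P, E) = -4 (l(P, E) = -1*4 = -4)
d(T) = 60 (d(T) = 5*(-3*(-4 + 0)) = 5*(-3*(-4)) = 5*12 = 60)
-134*d((11 + 1)*(4 + 7)) = -134*60 = -8040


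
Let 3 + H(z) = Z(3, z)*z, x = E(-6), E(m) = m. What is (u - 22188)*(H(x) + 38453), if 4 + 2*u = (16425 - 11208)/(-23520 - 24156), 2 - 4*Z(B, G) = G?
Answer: -13554943506081/15892 ≈ -8.5294e+8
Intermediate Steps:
x = -6
Z(B, G) = ½ - G/4
u = -65307/31784 (u = -2 + ((16425 - 11208)/(-23520 - 24156))/2 = -2 + (5217/(-47676))/2 = -2 + (5217*(-1/47676))/2 = -2 + (½)*(-1739/15892) = -2 - 1739/31784 = -65307/31784 ≈ -2.0547)
H(z) = -3 + z*(½ - z/4) (H(z) = -3 + (½ - z/4)*z = -3 + z*(½ - z/4))
(u - 22188)*(H(x) + 38453) = (-65307/31784 - 22188)*((-3 - ¼*(-6)*(-2 - 6)) + 38453) = -705288699*((-3 - ¼*(-6)*(-8)) + 38453)/31784 = -705288699*((-3 - 12) + 38453)/31784 = -705288699*(-15 + 38453)/31784 = -705288699/31784*38438 = -13554943506081/15892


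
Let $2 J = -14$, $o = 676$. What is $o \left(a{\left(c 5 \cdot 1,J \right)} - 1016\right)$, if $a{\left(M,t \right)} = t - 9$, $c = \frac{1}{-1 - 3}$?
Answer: $-697632$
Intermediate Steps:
$c = - \frac{1}{4}$ ($c = \frac{1}{-4} = - \frac{1}{4} \approx -0.25$)
$J = -7$ ($J = \frac{1}{2} \left(-14\right) = -7$)
$a{\left(M,t \right)} = -9 + t$
$o \left(a{\left(c 5 \cdot 1,J \right)} - 1016\right) = 676 \left(\left(-9 - 7\right) - 1016\right) = 676 \left(-16 - 1016\right) = 676 \left(-1032\right) = -697632$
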